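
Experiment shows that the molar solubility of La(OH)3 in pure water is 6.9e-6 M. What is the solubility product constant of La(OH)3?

6.1e-20

La(OH)3(s) ⇌ La^3+(aq) + 3 OH^-(aq)
For each mole of La(OH)3 that dissolves: [La^3+] = s, [OH^-] = 3s.
Ksp = [La^3+][OH^-]^3
Substituting: Ksp = s(3s)^3 = 27s^4
With s = 6.9 x 10^-6: Ksp = 6.1 × 10^-20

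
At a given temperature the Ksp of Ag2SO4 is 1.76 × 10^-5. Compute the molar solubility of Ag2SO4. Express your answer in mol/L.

s = 0.0164 M

Ag2SO4(s) ⇌ 2 Ag^+(aq) + SO4^2-(aq)
Ksp = [Ag^+]^2[SO4^2-]
For each mole of Ag2SO4 that dissolves: [Ag^+] = 2s, [SO4^2-] = s.
Ksp = (2s)^2s = 4s^3
s = (1.76 × 10^-5 / 4)^(1/3) = 1.64 x 10^-2 M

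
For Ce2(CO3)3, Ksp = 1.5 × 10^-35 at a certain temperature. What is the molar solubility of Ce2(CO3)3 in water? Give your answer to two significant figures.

Ce2(CO3)3(s) ⇌ 2 Ce^3+(aq) + 3 CO3^2-(aq)
Ksp = [Ce^3+]^2[CO3^2-]^3
Let s = molar solubility. Then [Ce^3+] = 2s and [CO3^2-] = 3s.
Ksp = (2s)^2(3s)^3 = 108s^5
s^5 = 1.5 × 10^-35 / 108, so s = 4.3 x 10^-8 M

s ≈ 4.3e-8 M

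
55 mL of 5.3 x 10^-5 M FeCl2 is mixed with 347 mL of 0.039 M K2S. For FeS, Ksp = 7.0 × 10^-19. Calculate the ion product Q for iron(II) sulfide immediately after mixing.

Total volume = 55 + 347 = 402 mL.
[Fe^2+] = 5.3 × 10^-5 × (55/402) = 7.25 x 10^-6 M
[S^2-] = 3.9 x 10^-2 × (347/402) = 3.37 × 10^-2 M
FeS(s) <=> Fe^2+(aq) + S^2-(aq), so Q = [Fe^2+][S^2-]
Q = (7.25 × 10^-6)(3.37 × 10^-2) = 2.4 x 10^-7
Q > Ksp, so FeS will precipitate.

Q = 2.4 × 10^-7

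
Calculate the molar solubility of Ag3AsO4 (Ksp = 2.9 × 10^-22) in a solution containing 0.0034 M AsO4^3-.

s ≈ 1.5 × 10^-7 M

Ag3AsO4(s) <=> 3 Ag^+(aq) + AsO4^3-(aq)
Ksp = [Ag^+]^3[AsO4^3-]
Let s = moles of Ag3AsO4 that dissolve per litre. [Ag^+] = 3s, [AsO4^3-] = 0.0034 + s ≈ 0.0034 (Ksp is small, so little additional dissolves).
Ksp ≈ (3s)^3 × 0.0034
s = 1.5 × 10^-7 M
Check: s = 1.5 × 10^-7 ≪ 0.0034, so the approximation is valid.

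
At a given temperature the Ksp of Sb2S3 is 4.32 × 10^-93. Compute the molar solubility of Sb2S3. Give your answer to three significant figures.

Sb2S3(s) <=> 2 Sb^3+(aq) + 3 S^2-(aq)
Ksp = [Sb^3+]^2[S^2-]^3
With molar solubility s: [Sb^3+] = 2s, [S^2-] = 3s.
Ksp = (2s)^2(3s)^3 = 108s^5
s^5 = 4.32 × 10^-93 / 108, so s = 1.32 × 10^-19 M

s ≈ 1.32e-19 M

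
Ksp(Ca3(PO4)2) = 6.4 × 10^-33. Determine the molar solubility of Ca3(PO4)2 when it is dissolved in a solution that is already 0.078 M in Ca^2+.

Ca3(PO4)2(s) ⇌ 3 Ca^2+(aq) + 2 PO4^3-(aq)
Ksp = [Ca^2+]^3[PO4^3-]^2
Let s be the molar solubility in this solution. [Ca^2+] = 0.078 + 3s ≈ 0.078, [PO4^3-] = 2s (since the Ca^2+ already present dominates).
Ksp ≈ (0.078)^3 × (2s)^2
s = 1.8 x 10^-15 M
Check: 3s = 5.5 × 10^-15 ≪ 0.078, so the approximation is valid.

1.8 × 10^-15 M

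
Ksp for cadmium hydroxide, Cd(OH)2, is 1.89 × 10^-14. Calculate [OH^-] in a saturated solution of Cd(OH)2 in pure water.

3.36 × 10^-5 M

Cd(OH)2(s) ⇌ Cd^2+(aq) + 2 OH^-(aq)
Ksp = [Cd^2+][OH^-]^2
With molar solubility s: [Cd^2+] = s, [OH^-] = 2s.
So Ksp = s × (2s)^2 = 4s^3
s^3 = 1.89 × 10^-14 / 4, so s = 1.678 × 10^-5 M
[OH^-] = 2s = 3.36 × 10^-5 M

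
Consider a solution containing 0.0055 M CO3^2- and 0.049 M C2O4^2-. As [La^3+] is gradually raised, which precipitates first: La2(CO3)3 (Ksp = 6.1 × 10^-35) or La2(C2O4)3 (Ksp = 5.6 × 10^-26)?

Precipitation of each salt starts when its ion product equals its Ksp.
For La2(CO3)3: 6.1 × 10^-35 = (0.0055)^3 × [La^3+]^2  ⇒  [La^3+] = 1.9 × 10^-14 M.
For La2(C2O4)3: 5.6 × 10^-26 = (0.049)^3 × [La^3+]^2  ⇒  [La^3+] = 2.2 x 10^-11 M.
The salt with the lower threshold [La^3+] precipitates first: La2(CO3)3.

La2(CO3)3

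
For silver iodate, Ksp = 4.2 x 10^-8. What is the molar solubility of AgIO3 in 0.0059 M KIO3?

s ≈ 7.1e-6 M

AgIO3(s) <=> Ag^+(aq) + IO3^-(aq)
Ksp = [Ag^+][IO3^-]
If s mol/L dissolves here, [Ag^+] = s, [IO3^-] = 0.0059 + s ≈ 0.0059 (common-ion effect: IO3^- is already 0.0059 M).
Ksp ≈ s × 0.0059
s = 7.1 × 10^-6 M
Check: s = 7.1 × 10^-6 ≪ 0.0059, so the approximation is valid.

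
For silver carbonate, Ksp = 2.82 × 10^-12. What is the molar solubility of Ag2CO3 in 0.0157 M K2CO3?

s = 6.70 × 10^-6 M

Ag2CO3(s) ⇌ 2 Ag^+(aq) + CO3^2-(aq)
Ksp = [Ag^+]^2[CO3^2-]
Let s = moles of Ag2CO3 that dissolve per litre. [Ag^+] = 2s, [CO3^2-] = 0.0157 + s ≈ 0.0157 (common-ion effect: CO3^2- is already 0.0157 M).
Ksp ≈ (2s)^2 × 0.0157
s = 6.70 x 10^-6 M
Check: s = 6.7 × 10^-6 ≪ 0.0157, so the approximation is valid.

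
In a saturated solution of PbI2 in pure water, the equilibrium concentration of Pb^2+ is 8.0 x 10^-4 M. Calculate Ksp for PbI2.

Ksp = 2.0 x 10^-9

PbI2(s) <=> Pb^2+ + 2 I^-
Stoichiometry gives [I^-] = (2/1)[Pb^2+] = 1.60 × 10^-3 M.
Ksp = [Pb^2+][I^-]^2
Ksp = 8.0 × 10^-4 × (1.60 × 10^-3)^2 = 2.0 × 10^-9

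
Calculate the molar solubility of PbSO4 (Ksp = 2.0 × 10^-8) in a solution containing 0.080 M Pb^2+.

PbSO4(s) <=> Pb^2+(aq) + SO4^2-(aq)
Ksp = [Pb^2+][SO4^2-]
Let s be the molar solubility in this solution. [Pb^2+] = 0.080 + s ≈ 0.080, [SO4^2-] = s (common-ion effect: Pb^2+ is already 0.080 M).
Ksp ≈ 0.080 × s
s = 2.5 × 10^-7 M
Check: s = 2.5 x 10^-7 ≪ 0.080, so the approximation is valid.

s ≈ 2.5e-7 M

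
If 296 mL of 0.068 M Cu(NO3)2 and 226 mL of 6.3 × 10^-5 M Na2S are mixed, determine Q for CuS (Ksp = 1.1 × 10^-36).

Q ≈ 1.1e-6

Total volume = 296 + 226 = 522 mL.
[Cu^2+] = 6.8 × 10^-2 × (296/522) = 3.86 x 10^-2 M
[S^2-] = 6.3 × 10^-5 × (226/522) = 2.73 × 10^-5 M
CuS(s) ⇌ Cu^2+ + S^2-, so Q = [Cu^2+][S^2-]
Q = (3.86 x 10^-2)(2.73 × 10^-5) = 1.1 × 10^-6
Q > Ksp, so CuS will precipitate.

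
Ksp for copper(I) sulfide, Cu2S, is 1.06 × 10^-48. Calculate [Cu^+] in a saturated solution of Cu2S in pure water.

Cu2S(s) ⇌ 2 Cu^+(aq) + S^2-(aq)
Ksp = [Cu^+]^2[S^2-]
With molar solubility s: [Cu^+] = 2s, [S^2-] = s.
Ksp = (2s)^2s = 4s^3
s = (1.06 × 10^-48 / 4)^(1/3) = 6.423 × 10^-17 M
[Cu^+] = 2s = 1.28 x 10^-16 M

[Cu^+] = 1.28 × 10^-16 M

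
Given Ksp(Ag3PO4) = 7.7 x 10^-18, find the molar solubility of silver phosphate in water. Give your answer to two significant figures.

s = 2.3 x 10^-5 M

Ag3PO4(s) ⇌ 3 Ag^+ + PO4^3-
Ksp = [Ag^+]^3[PO4^3-]
If s mol/L of Ag3PO4 dissolves, [Ag^+] = 3s and [PO4^3-] = s.
Ksp = (3s)^3s = 27s^4
s = (7.7 x 10^-18 / 27)^(1/4) = 2.3 x 10^-5 M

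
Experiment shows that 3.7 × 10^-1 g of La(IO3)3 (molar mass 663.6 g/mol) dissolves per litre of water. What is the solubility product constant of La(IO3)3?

Molar solubility s = (3.7 × 10^-1 g/L) / (663.6 g/mol) = 5.58 x 10^-4 M.
La(IO3)3(s) ⇌ La^3+ + 3 IO3^-
For each mole of La(IO3)3 that dissolves: [La^3+] = s, [IO3^-] = 3s.
Ksp = [La^3+][IO3^-]^3
So Ksp = s × (3s)^3 = 27s^4
Ksp = 27 × (5.58 × 10^-4)^4 = 2.6 × 10^-12

2.6 × 10^-12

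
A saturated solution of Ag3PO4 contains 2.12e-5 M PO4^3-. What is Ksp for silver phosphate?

Ksp = 5.45e-18

Ag3PO4(s) ⇌ 3 Ag^+ + PO4^3-
Stoichiometry gives [Ag^+] = (3/1)[PO4^3-] = 6.360 × 10^-5 M.
Ksp = [Ag^+]^3[PO4^3-]
Ksp = (6.360 x 10^-5)^3 × 2.12 x 10^-5 = 5.45 x 10^-18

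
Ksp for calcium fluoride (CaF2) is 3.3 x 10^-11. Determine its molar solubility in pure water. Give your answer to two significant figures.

s = 2.0e-4 M

CaF2(s) ⇌ Ca^2+(aq) + 2 F^-(aq)
Ksp = [Ca^2+][F^-]^2
With molar solubility s: [Ca^2+] = s, [F^-] = 2s.
So Ksp = s × (2s)^2 = 4s^3
s^3 = 3.3 x 10^-11 / 4, so s = 2.0 x 10^-4 M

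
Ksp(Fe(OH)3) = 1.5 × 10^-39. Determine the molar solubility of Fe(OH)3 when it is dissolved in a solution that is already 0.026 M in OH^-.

Fe(OH)3(s) ⇌ Fe^3+ + 3 OH^-
Ksp = [Fe^3+][OH^-]^3
Let s = moles of Fe(OH)3 that dissolve per litre. [Fe^3+] = s, [OH^-] = 0.026 + 3s ≈ 0.026 (Ksp is small, so little additional dissolves).
Ksp ≈ s × (0.026)^3
s = 8.5 × 10^-35 M
Check: 3s = 2.6 × 10^-34 ≪ 0.026, so the approximation is valid.

s = 8.5 × 10^-35 M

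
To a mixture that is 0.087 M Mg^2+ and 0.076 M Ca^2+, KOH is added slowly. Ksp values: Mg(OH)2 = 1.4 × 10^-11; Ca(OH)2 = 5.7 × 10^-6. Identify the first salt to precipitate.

Mg(OH)2

Precipitation of each salt starts when its ion product equals its Ksp.
For Mg(OH)2: 1.4 × 10^-11 = 0.087 × [OH^-]^2  ⇒  [OH^-] = 1.3 x 10^-5 M.
For Ca(OH)2: 5.7 × 10^-6 = 0.076 × [OH^-]^2  ⇒  [OH^-] = 8.7 x 10^-3 M.
The salt with the lower threshold [OH^-] precipitates first: Mg(OH)2.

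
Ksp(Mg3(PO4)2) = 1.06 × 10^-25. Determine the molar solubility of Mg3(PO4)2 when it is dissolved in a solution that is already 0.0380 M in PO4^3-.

s ≈ 1.40e-8 M

Mg3(PO4)2(s) ⇌ 3 Mg^2+ + 2 PO4^3-
Ksp = [Mg^2+]^3[PO4^3-]^2
Let s = moles of Mg3(PO4)2 that dissolve per litre. [Mg^2+] = 3s, [PO4^3-] = 0.0380 + 2s ≈ 0.0380 (common-ion effect: PO4^3- is already 0.0380 M).
Ksp ≈ (3s)^3 × (0.0380)^2
s = 1.40 x 10^-8 M
Check: 2s = 2.8 x 10^-8 ≪ 0.0380, so the approximation is valid.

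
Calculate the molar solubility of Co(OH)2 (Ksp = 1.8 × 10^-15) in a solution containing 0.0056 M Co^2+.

Co(OH)2(s) <=> Co^2+(aq) + 2 OH^-(aq)
Ksp = [Co^2+][OH^-]^2
Let s be the molar solubility in this solution. [Co^2+] = 0.0056 + s ≈ 0.0056, [OH^-] = 2s (common-ion effect: Co^2+ is already 0.0056 M).
Ksp ≈ 0.0056 × (2s)^2
s = 2.8 × 10^-7 M
Check: s = 2.8 x 10^-7 ≪ 0.0056, so the approximation is valid.

s ≈ 2.8 x 10^-7 M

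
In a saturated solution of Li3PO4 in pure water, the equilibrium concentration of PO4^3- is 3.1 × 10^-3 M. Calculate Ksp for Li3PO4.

Li3PO4(s) ⇌ 3 Li^+(aq) + PO4^3-(aq)
Stoichiometry gives [Li^+] = (3/1)[PO4^3-] = 9.30 × 10^-3 M.
Ksp = [Li^+]^3[PO4^3-]
Ksp = (9.30 × 10^-3)^3 × 3.1 × 10^-3 = 2.5 × 10^-9

2.5e-9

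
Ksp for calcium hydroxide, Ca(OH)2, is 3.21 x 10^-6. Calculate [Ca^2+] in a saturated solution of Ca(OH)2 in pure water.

Ca(OH)2(s) ⇌ Ca^2+(aq) + 2 OH^-(aq)
Ksp = [Ca^2+][OH^-]^2
If s mol/L of Ca(OH)2 dissolves, [Ca^2+] = s and [OH^-] = 2s.
Ksp = s(2s)^2 = 4s^3
s^3 = 3.21 x 10^-6 / 4, so s = 9.293 × 10^-3 M
[Ca^2+] = s = 9.29 × 10^-3 M

[Ca^2+] ≈ 9.29 x 10^-3 M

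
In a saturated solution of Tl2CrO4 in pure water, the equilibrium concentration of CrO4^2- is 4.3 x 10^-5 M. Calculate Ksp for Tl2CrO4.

Tl2CrO4(s) ⇌ 2 Tl^+ + CrO4^2-
Stoichiometry gives [Tl^+] = (2/1)[CrO4^2-] = 8.60 × 10^-5 M.
Ksp = [Tl^+]^2[CrO4^2-]
Ksp = (8.60 x 10^-5)^2 × 4.3 × 10^-5 = 3.2 x 10^-13

Ksp = 3.2e-13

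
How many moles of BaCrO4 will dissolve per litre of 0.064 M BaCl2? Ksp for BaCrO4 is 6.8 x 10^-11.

1.1 x 10^-9 M

BaCrO4(s) ⇌ Ba^2+ + CrO4^2-
Ksp = [Ba^2+][CrO4^2-]
If s mol/L dissolves here, [Ba^2+] = 0.064 + s ≈ 0.064, [CrO4^2-] = s (since Ba^2+ from BaCl2 dominates).
Ksp ≈ 0.064 × s
s = 1.1 × 10^-9 M
Check: s = 1.1 x 10^-9 ≪ 0.064, so the approximation is valid.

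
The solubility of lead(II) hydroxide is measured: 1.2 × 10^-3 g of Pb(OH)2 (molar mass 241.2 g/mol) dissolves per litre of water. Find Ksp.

Ksp ≈ 4.9 × 10^-16

Molar solubility s = (1.2 × 10^-3 g/L) / (241.2 g/mol) = 4.98 x 10^-6 M.
Pb(OH)2(s) <=> Pb^2+ + 2 OH^-
If s mol/L of Pb(OH)2 dissolves, [Pb^2+] = s and [OH^-] = 2s.
Ksp = [Pb^2+][OH^-]^2
So Ksp = s × (2s)^2 = 4s^3
Ksp = 4 × (4.98 x 10^-6)^3 = 4.9 × 10^-16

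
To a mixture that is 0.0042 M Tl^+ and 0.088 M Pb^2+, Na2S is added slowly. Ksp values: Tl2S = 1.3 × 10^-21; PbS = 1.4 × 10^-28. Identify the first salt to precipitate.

PbS

Precipitation of each salt starts when its ion product equals its Ksp.
For Tl2S: 1.3 × 10^-21 = (0.0042)^2 × [S^2-]  ⇒  [S^2-] = 7.4 × 10^-17 M.
For PbS: 1.4 × 10^-28 = 0.088 × [S^2-]  ⇒  [S^2-] = 1.6 × 10^-27 M.
The salt with the lower threshold [S^2-] precipitates first: PbS.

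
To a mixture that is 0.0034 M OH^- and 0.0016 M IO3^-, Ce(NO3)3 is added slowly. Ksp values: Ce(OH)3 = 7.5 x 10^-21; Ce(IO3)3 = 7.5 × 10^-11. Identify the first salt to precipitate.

Ce(OH)3

Each salt begins to precipitate when Q = Ksp, i.e. when [Ce^3+] reaches its threshold.
For Ce(OH)3: 7.5 x 10^-21 = (0.0034)^3 × [Ce^3+]  ⇒  [Ce^3+] = 1.9 × 10^-13 M.
For Ce(IO3)3: 7.5 × 10^-11 = (0.0016)^3 × [Ce^3+]  ⇒  [Ce^3+] = 1.8 x 10^-2 M.
The salt with the lower threshold [Ce^3+] precipitates first: Ce(OH)3.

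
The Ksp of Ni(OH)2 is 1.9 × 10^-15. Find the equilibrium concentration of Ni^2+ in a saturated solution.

Ni(OH)2(s) <=> Ni^2+ + 2 OH^-
Ksp = [Ni^2+][OH^-]^2
For each mole of Ni(OH)2 that dissolves: [Ni^2+] = s, [OH^-] = 2s.
Substituting: Ksp = s(2s)^2 = 4s^3
s^3 = 1.9 × 10^-15 / 4, so s = 7.80 × 10^-6 M
[Ni^2+] = s = 7.8 × 10^-6 M

[Ni^2+] = 7.8 × 10^-6 M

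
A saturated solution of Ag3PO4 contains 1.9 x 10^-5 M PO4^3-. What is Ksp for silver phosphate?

Ag3PO4(s) ⇌ 3 Ag^+(aq) + PO4^3-(aq)
Stoichiometry gives [Ag^+] = (3/1)[PO4^3-] = 5.70 × 10^-5 M.
Ksp = [Ag^+]^3[PO4^3-]
Ksp = (5.70 x 10^-5)^3 × 1.9 x 10^-5 = 3.5 x 10^-18

Ksp ≈ 3.5 x 10^-18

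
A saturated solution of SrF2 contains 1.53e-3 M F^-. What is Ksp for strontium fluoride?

SrF2(s) ⇌ Sr^2+ + 2 F^-
Stoichiometry gives [Sr^2+] = (1/2)[F^-] = 7.650 × 10^-4 M.
Ksp = [Sr^2+][F^-]^2
Ksp = 7.650 × 10^-4 × (1.53 × 10^-3)^2 = 1.79 × 10^-9

1.79 × 10^-9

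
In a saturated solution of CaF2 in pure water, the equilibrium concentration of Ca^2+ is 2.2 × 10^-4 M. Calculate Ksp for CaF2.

CaF2(s) ⇌ Ca^2+ + 2 F^-
Stoichiometry gives [F^-] = (2/1)[Ca^2+] = 4.40 × 10^-4 M.
Ksp = [Ca^2+][F^-]^2
Ksp = 2.2 × 10^-4 × (4.40 × 10^-4)^2 = 4.3 × 10^-11

Ksp = 4.3 × 10^-11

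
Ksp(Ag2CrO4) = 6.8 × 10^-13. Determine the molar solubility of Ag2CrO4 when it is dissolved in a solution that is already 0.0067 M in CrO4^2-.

Ag2CrO4(s) ⇌ 2 Ag^+ + CrO4^2-
Ksp = [Ag^+]^2[CrO4^2-]
If s mol/L dissolves here, [Ag^+] = 2s, [CrO4^2-] = 0.0067 + s ≈ 0.0067 (common-ion effect: CrO4^2- is already 0.0067 M).
Ksp ≈ (2s)^2 × 0.0067
s = 5.0 x 10^-6 M
Check: s = 5.0 x 10^-6 ≪ 0.0067, so the approximation is valid.

s ≈ 5.0 × 10^-6 M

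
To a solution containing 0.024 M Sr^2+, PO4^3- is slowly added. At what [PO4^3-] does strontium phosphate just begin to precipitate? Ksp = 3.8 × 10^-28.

Sr3(PO4)2(s) <=> 3 Sr^2+ + 2 PO4^3-
Ksp = [Sr^2+]^3[PO4^3-]^2
Precipitation begins when Q = Ksp. With [Sr^2+] = 0.024 M:
3.8 × 10^-28 = (0.024)^3 × [PO4^3-]^2
[PO4^3-] = (3.8 × 10^-28 / 1.38 × 10^-5)^(1/2) = 5.2 x 10^-12 M

5.2 x 10^-12 M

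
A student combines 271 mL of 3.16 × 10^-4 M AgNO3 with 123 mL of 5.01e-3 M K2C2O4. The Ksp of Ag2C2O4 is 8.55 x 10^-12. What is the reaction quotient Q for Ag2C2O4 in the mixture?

Total volume = 271 + 123 = 394 mL.
[Ag^+] = 3.16 x 10^-4 × (271/394) = 2.174 × 10^-4 M
[C2O4^2-] = 5.01 × 10^-3 × (123/394) = 1.564 × 10^-3 M
Ag2C2O4(s) ⇌ 2 Ag^+ + C2O4^2-, so Q = [Ag^+]^2[C2O4^2-]
Q = (2.174 × 10^-4)^2(1.564 × 10^-3) = 7.39 × 10^-11
Q > Ksp, so Ag2C2O4 will precipitate.

7.39e-11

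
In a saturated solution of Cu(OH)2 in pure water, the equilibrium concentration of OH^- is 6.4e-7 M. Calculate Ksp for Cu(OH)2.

Cu(OH)2(s) <=> Cu^2+ + 2 OH^-
Stoichiometry gives [Cu^2+] = (1/2)[OH^-] = 3.20 x 10^-7 M.
Ksp = [Cu^2+][OH^-]^2
Ksp = 3.20 × 10^-7 × (6.4 × 10^-7)^2 = 1.3 × 10^-19

Ksp ≈ 1.3 × 10^-19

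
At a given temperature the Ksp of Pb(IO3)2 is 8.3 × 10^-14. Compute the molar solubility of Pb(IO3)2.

s = 2.7 × 10^-5 M

Pb(IO3)2(s) ⇌ Pb^2+ + 2 IO3^-
Ksp = [Pb^2+][IO3^-]^2
If s mol/L of Pb(IO3)2 dissolves, [Pb^2+] = s and [IO3^-] = 2s.
Ksp = s(2s)^2 = 4s^3
s^3 = 8.3 × 10^-14 / 4, so s = 2.7 × 10^-5 M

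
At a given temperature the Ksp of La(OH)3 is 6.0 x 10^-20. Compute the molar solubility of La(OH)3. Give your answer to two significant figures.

s = 6.9 x 10^-6 M

La(OH)3(s) <=> La^3+(aq) + 3 OH^-(aq)
Ksp = [La^3+][OH^-]^3
With molar solubility s: [La^3+] = s, [OH^-] = 3s.
So Ksp = s × (3s)^3 = 27s^4
Solving, s = (6.0 x 10^-20/27)^(1/4) = 6.9 × 10^-6 M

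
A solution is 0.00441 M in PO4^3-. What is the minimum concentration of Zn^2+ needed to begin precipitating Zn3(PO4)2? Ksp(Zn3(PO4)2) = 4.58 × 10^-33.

6.18 × 10^-10 M

Zn3(PO4)2(s) ⇌ 3 Zn^2+(aq) + 2 PO4^3-(aq)
Ksp = [Zn^2+]^3[PO4^3-]^2
Precipitation begins when Q = Ksp. With [PO4^3-] = 0.00441 M:
4.58 × 10^-33 = (0.00441)^2 × [Zn^2+]^3
[Zn^2+] = (4.58 × 10^-33 / 1.945 × 10^-5)^(1/3) = 6.18 × 10^-10 M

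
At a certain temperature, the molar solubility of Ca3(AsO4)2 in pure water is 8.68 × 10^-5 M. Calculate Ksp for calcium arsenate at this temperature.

Ca3(AsO4)2(s) <=> 3 Ca^2+ + 2 AsO4^3-
For each mole of Ca3(AsO4)2 that dissolves: [Ca^2+] = 3s, [AsO4^3-] = 2s.
Ksp = [Ca^2+]^3[AsO4^3-]^2
Substituting: Ksp = (3s)^3(2s)^2 = 108s^5
Ksp = 108 × (8.68 × 10^-5)^5 = 5.32 x 10^-19

5.32 × 10^-19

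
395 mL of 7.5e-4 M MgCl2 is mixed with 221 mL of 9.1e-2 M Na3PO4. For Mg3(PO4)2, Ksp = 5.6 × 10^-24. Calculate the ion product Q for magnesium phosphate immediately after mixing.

Q = 1.2 × 10^-13

Total volume = 395 + 221 = 616 mL.
[Mg^2+] = 7.5 × 10^-4 × (395/616) = 4.81 × 10^-4 M
[PO4^3-] = 9.1 × 10^-2 × (221/616) = 3.26 x 10^-2 M
Mg3(PO4)2(s) <=> 3 Mg^2+ + 2 PO4^3-, so Q = [Mg^2+]^3[PO4^3-]^2
Q = (4.81 × 10^-4)^3(3.26 × 10^-2)^2 = 1.2 × 10^-13
Q > Ksp, so Mg3(PO4)2 will precipitate.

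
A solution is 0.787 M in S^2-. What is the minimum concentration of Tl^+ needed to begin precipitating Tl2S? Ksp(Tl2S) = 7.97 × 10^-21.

[Tl^+] = 1.01 × 10^-10 M

Tl2S(s) <=> 2 Tl^+(aq) + S^2-(aq)
Ksp = [Tl^+]^2[S^2-]
Precipitation begins when Q = Ksp. With [S^2-] = 0.787 M:
7.97 × 10^-21 = (0.787) × [Tl^+]^2
[Tl^+] = (7.97 × 10^-21 / 7.87 × 10^-1)^(1/2) = 1.01 × 10^-10 M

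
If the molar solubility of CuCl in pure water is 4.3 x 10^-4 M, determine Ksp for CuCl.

CuCl(s) <=> Cu^+ + Cl^-
If s mol/L of CuCl dissolves, [Cu^+] = s and [Cl^-] = s.
Ksp = [Cu^+][Cl^-]
Ksp = (s)(s) = s^2
With s = 4.3 × 10^-4: Ksp = 1.8 × 10^-7

Ksp = 1.8 × 10^-7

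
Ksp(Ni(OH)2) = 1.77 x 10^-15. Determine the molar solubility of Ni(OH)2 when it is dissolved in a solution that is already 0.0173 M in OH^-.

Ni(OH)2(s) ⇌ Ni^2+(aq) + 2 OH^-(aq)
Ksp = [Ni^2+][OH^-]^2
Let s = moles of Ni(OH)2 that dissolve per litre. [Ni^2+] = s, [OH^-] = 0.0173 + 2s ≈ 0.0173 (common-ion effect: OH^- is already 0.0173 M).
Ksp ≈ s × (0.0173)^2
s = 5.91 x 10^-12 M
Check: 2s = 1.2 × 10^-11 ≪ 0.0173, so the approximation is valid.

s = 5.91 × 10^-12 M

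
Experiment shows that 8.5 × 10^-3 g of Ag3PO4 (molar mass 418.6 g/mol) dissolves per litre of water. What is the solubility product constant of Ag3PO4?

Ksp = 4.6 × 10^-18

Molar solubility s = (8.5 x 10^-3 g/L) / (418.6 g/mol) = 2.03 × 10^-5 M.
Ag3PO4(s) <=> 3 Ag^+(aq) + PO4^3-(aq)
Let s = molar solubility. Then [Ag^+] = 3s and [PO4^3-] = s.
Ksp = [Ag^+]^3[PO4^3-]
So Ksp = (3s)^3 × s = 27s^4
Ksp = 27 × (2.03 x 10^-5)^4 = 4.6 × 10^-18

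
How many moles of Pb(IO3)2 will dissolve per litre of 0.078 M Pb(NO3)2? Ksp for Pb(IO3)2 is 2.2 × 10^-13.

Pb(IO3)2(s) ⇌ Pb^2+ + 2 IO3^-
Ksp = [Pb^2+][IO3^-]^2
Let s be the molar solubility in this solution. [Pb^2+] = 0.078 + s ≈ 0.078, [IO3^-] = 2s (since Pb^2+ from Pb(NO3)2 dominates).
Ksp ≈ 0.078 × (2s)^2
s = 8.4 × 10^-7 M
Check: s = 8.4 × 10^-7 ≪ 0.078, so the approximation is valid.

8.4e-7 M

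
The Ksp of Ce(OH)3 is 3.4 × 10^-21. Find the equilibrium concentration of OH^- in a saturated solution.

Ce(OH)3(s) <=> Ce^3+ + 3 OH^-
Ksp = [Ce^3+][OH^-]^3
Let s = molar solubility. Then [Ce^3+] = s and [OH^-] = 3s.
Substituting: Ksp = s(3s)^3 = 27s^4
s = (3.4 × 10^-21 / 27)^(1/4) = 3.35 × 10^-6 M
[OH^-] = 3s = 1.0 × 10^-5 M

[OH^-] ≈ 1.0 × 10^-5 M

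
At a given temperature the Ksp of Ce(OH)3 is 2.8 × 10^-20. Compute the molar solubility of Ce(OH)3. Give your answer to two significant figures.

s = 5.7 x 10^-6 M

Ce(OH)3(s) ⇌ Ce^3+(aq) + 3 OH^-(aq)
Ksp = [Ce^3+][OH^-]^3
With molar solubility s: [Ce^3+] = s, [OH^-] = 3s.
So Ksp = s × (3s)^3 = 27s^4
s^4 = 2.8 × 10^-20 / 27, so s = 5.7 × 10^-6 M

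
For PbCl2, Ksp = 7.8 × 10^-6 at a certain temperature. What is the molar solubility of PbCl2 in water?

0.012 M

PbCl2(s) ⇌ Pb^2+ + 2 Cl^-
Ksp = [Pb^2+][Cl^-]^2
If s mol/L of PbCl2 dissolves, [Pb^2+] = s and [Cl^-] = 2s.
Substituting: Ksp = s(2s)^2 = 4s^3
Solving, s = (7.8 × 10^-6/4)^(1/3) = 1.2 × 10^-2 M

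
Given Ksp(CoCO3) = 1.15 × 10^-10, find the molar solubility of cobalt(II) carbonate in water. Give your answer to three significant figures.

CoCO3(s) <=> Co^2+ + CO3^2-
Ksp = [Co^2+][CO3^2-]
Let s = molar solubility. Then [Co^2+] = s and [CO3^2-] = s.
Ksp = s × s = s^2
s = (1.15 × 10^-10)^(1/2) = 1.07 × 10^-5 M

s = 1.07e-5 M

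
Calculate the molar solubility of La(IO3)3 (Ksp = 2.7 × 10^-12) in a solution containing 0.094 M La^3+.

s ≈ 1.0 x 10^-4 M

La(IO3)3(s) ⇌ La^3+(aq) + 3 IO3^-(aq)
Ksp = [La^3+][IO3^-]^3
Let s be the molar solubility in this solution. [La^3+] = 0.094 + s ≈ 0.094, [IO3^-] = 3s (since the La^3+ already present dominates).
Ksp ≈ 0.094 × (3s)^3
s = 1.0 × 10^-4 M
Check: s = 1.0 × 10^-4 ≪ 0.094, so the approximation is valid.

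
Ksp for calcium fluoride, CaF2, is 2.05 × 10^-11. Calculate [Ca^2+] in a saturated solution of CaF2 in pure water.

1.72 × 10^-4 M

CaF2(s) <=> Ca^2+(aq) + 2 F^-(aq)
Ksp = [Ca^2+][F^-]^2
If s mol/L of CaF2 dissolves, [Ca^2+] = s and [F^-] = 2s.
Ksp = s(2s)^2 = 4s^3
s^3 = 2.05 × 10^-11 / 4, so s = 1.724 x 10^-4 M
[Ca^2+] = s = 1.72 x 10^-4 M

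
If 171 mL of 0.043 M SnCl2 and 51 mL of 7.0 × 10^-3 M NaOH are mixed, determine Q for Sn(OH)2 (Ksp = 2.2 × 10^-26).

Total volume = 171 + 51 = 222 mL.
[Sn^2+] = 4.3 × 10^-2 × (171/222) = 3.31 × 10^-2 M
[OH^-] = 7.0 x 10^-3 × (51/222) = 1.61 × 10^-3 M
Sn(OH)2(s) <=> Sn^2+(aq) + 2 OH^-(aq), so Q = [Sn^2+][OH^-]^2
Q = (3.31 × 10^-2)(1.61 × 10^-3)^2 = 8.6 x 10^-8
Q > Ksp, so Sn(OH)2 will precipitate.

Q ≈ 8.6 x 10^-8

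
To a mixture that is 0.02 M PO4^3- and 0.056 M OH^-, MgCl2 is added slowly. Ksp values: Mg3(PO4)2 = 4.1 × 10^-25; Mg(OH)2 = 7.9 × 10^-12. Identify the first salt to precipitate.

Mg(OH)2

Each salt begins to precipitate when Q = Ksp, i.e. when [Mg^2+] reaches its threshold.
For Mg3(PO4)2: 4.1 × 10^-25 = (0.02)^2 × [Mg^2+]^3  ⇒  [Mg^2+] = 1.0 x 10^-7 M.
For Mg(OH)2: 7.9 × 10^-12 = (0.056)^2 × [Mg^2+]  ⇒  [Mg^2+] = 2.5 x 10^-9 M.
The salt with the lower threshold [Mg^2+] precipitates first: Mg(OH)2.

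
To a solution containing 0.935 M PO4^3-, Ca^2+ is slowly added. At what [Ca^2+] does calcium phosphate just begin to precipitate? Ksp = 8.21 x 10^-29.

[Ca^2+] ≈ 4.55 × 10^-10 M

Ca3(PO4)2(s) <=> 3 Ca^2+ + 2 PO4^3-
Ksp = [Ca^2+]^3[PO4^3-]^2
Precipitation begins when Q = Ksp. With [PO4^3-] = 0.935 M:
8.21 x 10^-29 = (0.935)^2 × [Ca^2+]^3
[Ca^2+] = (8.21 x 10^-29 / 8.742 × 10^-1)^(1/3) = 4.55 × 10^-10 M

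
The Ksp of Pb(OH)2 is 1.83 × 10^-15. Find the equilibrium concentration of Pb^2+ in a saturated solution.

[Pb^2+] = 7.71 x 10^-6 M

Pb(OH)2(s) ⇌ Pb^2+(aq) + 2 OH^-(aq)
Ksp = [Pb^2+][OH^-]^2
Let s = molar solubility. Then [Pb^2+] = s and [OH^-] = 2s.
So Ksp = s × (2s)^2 = 4s^3
Solving, s = (1.83 × 10^-15/4)^(1/3) = 7.705 x 10^-6 M
[Pb^2+] = s = 7.71 x 10^-6 M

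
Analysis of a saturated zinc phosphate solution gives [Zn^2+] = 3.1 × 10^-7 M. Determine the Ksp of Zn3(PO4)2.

1.3 × 10^-33

Zn3(PO4)2(s) <=> 3 Zn^2+ + 2 PO4^3-
Stoichiometry gives [PO4^3-] = (2/3)[Zn^2+] = 2.07 × 10^-7 M.
Ksp = [Zn^2+]^3[PO4^3-]^2
Ksp = (3.1 x 10^-7)^3 × (2.07 × 10^-7)^2 = 1.3 × 10^-33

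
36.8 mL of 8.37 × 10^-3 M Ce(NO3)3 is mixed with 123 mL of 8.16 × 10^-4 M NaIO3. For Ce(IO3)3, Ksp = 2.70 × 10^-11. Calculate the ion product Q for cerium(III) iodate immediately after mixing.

Total volume = 36.8 + 123 = 159.8 mL.
[Ce^3+] = 8.37 x 10^-3 × (36.8/159.8) = 1.928 x 10^-3 M
[IO3^-] = 8.16 × 10^-4 × (123/159.8) = 6.281 × 10^-4 M
Ce(IO3)3(s) ⇌ Ce^3+ + 3 IO3^-, so Q = [Ce^3+][IO3^-]^3
Q = (1.928 × 10^-3)(6.281 × 10^-4)^3 = 4.78 × 10^-13
Q < Ksp, so no precipitate of Ce(IO3)3 forms.

Q = 4.78e-13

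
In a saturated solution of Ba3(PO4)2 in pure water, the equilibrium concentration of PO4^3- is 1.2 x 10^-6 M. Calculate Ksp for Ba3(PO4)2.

8.4e-30

Ba3(PO4)2(s) ⇌ 3 Ba^2+ + 2 PO4^3-
Stoichiometry gives [Ba^2+] = (3/2)[PO4^3-] = 1.80 × 10^-6 M.
Ksp = [Ba^2+]^3[PO4^3-]^2
Ksp = (1.80 x 10^-6)^3 × (1.2 × 10^-6)^2 = 8.4 × 10^-30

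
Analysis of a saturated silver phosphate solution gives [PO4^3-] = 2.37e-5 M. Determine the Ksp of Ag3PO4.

Ksp ≈ 8.52 × 10^-18

Ag3PO4(s) <=> 3 Ag^+(aq) + PO4^3-(aq)
Stoichiometry gives [Ag^+] = (3/1)[PO4^3-] = 7.110 x 10^-5 M.
Ksp = [Ag^+]^3[PO4^3-]
Ksp = (7.110 × 10^-5)^3 × 2.37 × 10^-5 = 8.52 x 10^-18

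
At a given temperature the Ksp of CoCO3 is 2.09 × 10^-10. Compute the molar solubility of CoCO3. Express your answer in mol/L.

s ≈ 1.45e-5 M

CoCO3(s) ⇌ Co^2+(aq) + CO3^2-(aq)
Ksp = [Co^2+][CO3^2-]
Let s = molar solubility. Then [Co^2+] = s and [CO3^2-] = s.
Ksp = s^2
s = √(2.09 × 10^-10) = 1.45 × 10^-5 M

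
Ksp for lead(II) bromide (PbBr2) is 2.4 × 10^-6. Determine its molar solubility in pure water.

s = 8.4e-3 M

PbBr2(s) ⇌ Pb^2+ + 2 Br^-
Ksp = [Pb^2+][Br^-]^2
If s mol/L of PbBr2 dissolves, [Pb^2+] = s and [Br^-] = 2s.
Substituting: Ksp = s(2s)^2 = 4s^3
s = (2.4 × 10^-6 / 4)^(1/3) = 8.4 × 10^-3 M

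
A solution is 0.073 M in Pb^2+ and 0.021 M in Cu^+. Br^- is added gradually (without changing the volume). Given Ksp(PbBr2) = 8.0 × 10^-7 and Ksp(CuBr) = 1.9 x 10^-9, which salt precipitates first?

CuBr

Precipitation of each salt starts when its ion product equals its Ksp.
For PbBr2: 8.0 × 10^-7 = 0.073 × [Br^-]^2  ⇒  [Br^-] = 3.3 × 10^-3 M.
For CuBr: 1.9 x 10^-9 = 0.021 × [Br^-]  ⇒  [Br^-] = 9.0 x 10^-8 M.
The salt with the lower threshold [Br^-] precipitates first: CuBr.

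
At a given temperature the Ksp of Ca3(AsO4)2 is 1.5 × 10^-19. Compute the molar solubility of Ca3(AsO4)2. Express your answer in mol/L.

Ca3(AsO4)2(s) ⇌ 3 Ca^2+(aq) + 2 AsO4^3-(aq)
Ksp = [Ca^2+]^3[AsO4^3-]^2
With molar solubility s: [Ca^2+] = 3s, [AsO4^3-] = 2s.
So Ksp = (3s)^3 × (2s)^2 = 108s^5
s = (1.5 × 10^-19 / 108)^(1/5) = 6.7 × 10^-5 M

s ≈ 6.7 x 10^-5 M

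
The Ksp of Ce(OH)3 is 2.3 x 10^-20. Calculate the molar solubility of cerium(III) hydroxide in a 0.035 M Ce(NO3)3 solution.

Ce(OH)3(s) ⇌ Ce^3+(aq) + 3 OH^-(aq)
Ksp = [Ce^3+][OH^-]^3
If s mol/L dissolves here, [Ce^3+] = 0.035 + s ≈ 0.035, [OH^-] = 3s (Ksp is small, so little additional dissolves).
Ksp ≈ 0.035 × (3s)^3
s = 2.9 × 10^-7 M
Check: s = 2.9 × 10^-7 ≪ 0.035, so the approximation is valid.

s ≈ 2.9 x 10^-7 M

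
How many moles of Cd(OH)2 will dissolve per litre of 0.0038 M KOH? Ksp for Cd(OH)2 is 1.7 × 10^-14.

Cd(OH)2(s) ⇌ Cd^2+(aq) + 2 OH^-(aq)
Ksp = [Cd^2+][OH^-]^2
Let s = moles of Cd(OH)2 that dissolve per litre. [Cd^2+] = s, [OH^-] = 0.0038 + 2s ≈ 0.0038 (common-ion effect: OH^- is already 0.0038 M).
Ksp ≈ s × (0.0038)^2
s = 1.2 × 10^-9 M
Check: 2s = 2.4 x 10^-9 ≪ 0.0038, so the approximation is valid.

1.2e-9 M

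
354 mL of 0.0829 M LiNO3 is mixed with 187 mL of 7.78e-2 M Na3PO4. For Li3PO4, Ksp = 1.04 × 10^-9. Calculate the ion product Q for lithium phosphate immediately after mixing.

Q = 4.29e-6

Total volume = 354 + 187 = 541 mL.
[Li^+] = 8.29 × 10^-2 × (354/541) = 5.425 x 10^-2 M
[PO4^3-] = 7.78 x 10^-2 × (187/541) = 2.689 × 10^-2 M
Li3PO4(s) ⇌ 3 Li^+ + PO4^3-, so Q = [Li^+]^3[PO4^3-]
Q = (5.425 × 10^-2)^3(2.689 x 10^-2) = 4.29 x 10^-6
Q > Ksp, so Li3PO4 will precipitate.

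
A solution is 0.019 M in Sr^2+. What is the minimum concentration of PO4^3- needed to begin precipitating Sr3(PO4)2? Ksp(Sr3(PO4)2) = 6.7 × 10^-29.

Sr3(PO4)2(s) ⇌ 3 Sr^2+(aq) + 2 PO4^3-(aq)
Ksp = [Sr^2+]^3[PO4^3-]^2
Precipitation begins when Q = Ksp. With [Sr^2+] = 0.019 M:
6.7 × 10^-29 = (0.019)^3 × [PO4^3-]^2
[PO4^3-] = (6.7 × 10^-29 / 6.86 × 10^-6)^(1/2) = 3.1 × 10^-12 M

3.1 x 10^-12 M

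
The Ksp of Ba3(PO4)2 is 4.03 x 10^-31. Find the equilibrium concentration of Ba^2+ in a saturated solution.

Ba3(PO4)2(s) ⇌ 3 Ba^2+(aq) + 2 PO4^3-(aq)
Ksp = [Ba^2+]^3[PO4^3-]^2
Let s = molar solubility. Then [Ba^2+] = 3s and [PO4^3-] = 2s.
Ksp = (3s)^3(2s)^2 = 108s^5
s = (4.03 x 10^-31 / 108)^(1/5) = 3.269 × 10^-7 M
[Ba^2+] = 3s = 9.81 x 10^-7 M

[Ba^2+] ≈ 9.81 × 10^-7 M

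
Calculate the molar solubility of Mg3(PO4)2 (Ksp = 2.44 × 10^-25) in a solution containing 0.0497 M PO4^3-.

Mg3(PO4)2(s) <=> 3 Mg^2+(aq) + 2 PO4^3-(aq)
Ksp = [Mg^2+]^3[PO4^3-]^2
If s mol/L dissolves here, [Mg^2+] = 3s, [PO4^3-] = 0.0497 + 2s ≈ 0.0497 (Ksp is small, so little additional dissolves).
Ksp ≈ (3s)^3 × (0.0497)^2
s = 1.54 × 10^-8 M
Check: 2s = 3.1 x 10^-8 ≪ 0.0497, so the approximation is valid.

1.54 × 10^-8 M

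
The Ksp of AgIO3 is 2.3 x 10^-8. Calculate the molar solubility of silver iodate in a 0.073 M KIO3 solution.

AgIO3(s) ⇌ Ag^+ + IO3^-
Ksp = [Ag^+][IO3^-]
Let s = moles of AgIO3 that dissolve per litre. [Ag^+] = s, [IO3^-] = 0.073 + s ≈ 0.073 (since IO3^- from KIO3 dominates).
Ksp ≈ s × 0.073
s = 3.2 × 10^-7 M
Check: s = 3.2 × 10^-7 ≪ 0.073, so the approximation is valid.

s = 3.2 x 10^-7 M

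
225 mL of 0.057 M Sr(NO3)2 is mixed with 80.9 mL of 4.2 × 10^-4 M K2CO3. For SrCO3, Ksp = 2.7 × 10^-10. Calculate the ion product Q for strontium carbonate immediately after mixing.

Q = 4.7 x 10^-6

Total volume = 225 + 80.9 = 305.9 mL.
[Sr^2+] = 5.7 × 10^-2 × (225/305.9) = 4.19 x 10^-2 M
[CO3^2-] = 4.2 × 10^-4 × (80.9/305.9) = 1.11 × 10^-4 M
SrCO3(s) ⇌ Sr^2+ + CO3^2-, so Q = [Sr^2+][CO3^2-]
Q = (4.19 × 10^-2)(1.11 x 10^-4) = 4.7 x 10^-6
Q > Ksp, so SrCO3 will precipitate.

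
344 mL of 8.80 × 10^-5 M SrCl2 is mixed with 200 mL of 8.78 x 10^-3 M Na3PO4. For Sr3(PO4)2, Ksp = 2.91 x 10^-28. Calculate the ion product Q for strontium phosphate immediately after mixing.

Total volume = 344 + 200 = 544 mL.
[Sr^2+] = 8.80 × 10^-5 × (344/544) = 5.565 × 10^-5 M
[PO4^3-] = 8.78 × 10^-3 × (200/544) = 3.228 × 10^-3 M
Sr3(PO4)2(s) ⇌ 3 Sr^2+(aq) + 2 PO4^3-(aq), so Q = [Sr^2+]^3[PO4^3-]^2
Q = (5.565 × 10^-5)^3(3.228 × 10^-3)^2 = 1.80 × 10^-18
Q > Ksp, so Sr3(PO4)2 will precipitate.

1.80 × 10^-18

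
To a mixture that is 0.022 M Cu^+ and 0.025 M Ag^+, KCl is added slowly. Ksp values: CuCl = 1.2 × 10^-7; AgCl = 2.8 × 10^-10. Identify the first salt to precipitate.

Precipitation of each salt starts when its ion product equals its Ksp.
For CuCl: 1.2 × 10^-7 = 0.022 × [Cl^-]  ⇒  [Cl^-] = 5.5 × 10^-6 M.
For AgCl: 2.8 × 10^-10 = 0.025 × [Cl^-]  ⇒  [Cl^-] = 1.1 x 10^-8 M.
The salt with the lower threshold [Cl^-] precipitates first: AgCl.

AgCl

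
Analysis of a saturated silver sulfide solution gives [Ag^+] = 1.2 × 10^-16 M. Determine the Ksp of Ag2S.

8.6 × 10^-49

Ag2S(s) ⇌ 2 Ag^+ + S^2-
Stoichiometry gives [S^2-] = (1/2)[Ag^+] = 6.00 x 10^-17 M.
Ksp = [Ag^+]^2[S^2-]
Ksp = (1.2 x 10^-16)^2 × 6.00 × 10^-17 = 8.6 x 10^-49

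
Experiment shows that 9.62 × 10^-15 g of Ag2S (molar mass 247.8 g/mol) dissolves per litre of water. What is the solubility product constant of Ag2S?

Ksp = 2.34 × 10^-49

Molar solubility s = (9.62 × 10^-15 g/L) / (247.8 g/mol) = 3.882 × 10^-17 M.
Ag2S(s) <=> 2 Ag^+(aq) + S^2-(aq)
With molar solubility s: [Ag^+] = 2s, [S^2-] = s.
Ksp = [Ag^+]^2[S^2-]
So Ksp = (2s)^2 × s = 4s^3
With s = 3.882 × 10^-17: Ksp = 2.34 × 10^-49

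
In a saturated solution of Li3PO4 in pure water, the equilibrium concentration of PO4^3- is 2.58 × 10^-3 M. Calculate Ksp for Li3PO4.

Ksp = 1.20 × 10^-9

Li3PO4(s) ⇌ 3 Li^+ + PO4^3-
Stoichiometry gives [Li^+] = (3/1)[PO4^3-] = 7.740 × 10^-3 M.
Ksp = [Li^+]^3[PO4^3-]
Ksp = (7.740 × 10^-3)^3 × 2.58 × 10^-3 = 1.20 × 10^-9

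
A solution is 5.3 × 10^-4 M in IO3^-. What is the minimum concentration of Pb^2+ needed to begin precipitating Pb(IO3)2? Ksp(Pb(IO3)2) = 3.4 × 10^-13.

Pb(IO3)2(s) ⇌ Pb^2+ + 2 IO3^-
Ksp = [Pb^2+][IO3^-]^2
Precipitation begins when Q = Ksp. With [IO3^-] = 5.3 × 10^-4 M:
3.4 × 10^-13 = (5.3 × 10^-4)^2 × [Pb^2+]
[Pb^2+] = (3.4 × 10^-13 / 2.81 × 10^-7) = 1.2 × 10^-6 M

[Pb^2+] = 1.2 × 10^-6 M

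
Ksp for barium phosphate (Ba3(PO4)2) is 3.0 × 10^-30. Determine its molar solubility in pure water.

4.9 × 10^-7 M

Ba3(PO4)2(s) ⇌ 3 Ba^2+ + 2 PO4^3-
Ksp = [Ba^2+]^3[PO4^3-]^2
Let s = molar solubility. Then [Ba^2+] = 3s and [PO4^3-] = 2s.
Ksp = (3s)^3(2s)^2 = 108s^5
Solving, s = (3.0 × 10^-30/108)^(1/5) = 4.9 × 10^-7 M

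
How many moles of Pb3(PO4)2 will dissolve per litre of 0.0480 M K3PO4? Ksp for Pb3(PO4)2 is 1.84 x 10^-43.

s = 1.44e-14 M

Pb3(PO4)2(s) ⇌ 3 Pb^2+(aq) + 2 PO4^3-(aq)
Ksp = [Pb^2+]^3[PO4^3-]^2
Let s = moles of Pb3(PO4)2 that dissolve per litre. [Pb^2+] = 3s, [PO4^3-] = 0.0480 + 2s ≈ 0.0480 (Ksp is small, so little additional dissolves).
Ksp ≈ (3s)^3 × (0.0480)^2
s = 1.44 x 10^-14 M
Check: 2s = 2.9 x 10^-14 ≪ 0.0480, so the approximation is valid.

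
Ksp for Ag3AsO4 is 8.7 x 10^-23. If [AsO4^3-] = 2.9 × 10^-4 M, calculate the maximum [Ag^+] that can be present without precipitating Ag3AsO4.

Ag3AsO4(s) ⇌ 3 Ag^+(aq) + AsO4^3-(aq)
Ksp = [Ag^+]^3[AsO4^3-]
Precipitation begins when Q = Ksp. With [AsO4^3-] = 2.9 × 10^-4 M:
8.7 x 10^-23 = (2.9 × 10^-4) × [Ag^+]^3
[Ag^+] = (8.7 x 10^-23 / 2.9 × 10^-4)^(1/3) = 6.7 × 10^-7 M

[Ag^+] ≈ 6.7e-7 M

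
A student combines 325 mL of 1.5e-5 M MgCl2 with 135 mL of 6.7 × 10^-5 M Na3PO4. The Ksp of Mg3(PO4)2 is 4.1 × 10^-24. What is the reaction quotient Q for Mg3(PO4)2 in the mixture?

4.6e-25

Total volume = 325 + 135 = 460 mL.
[Mg^2+] = 1.5 × 10^-5 × (325/460) = 1.06 x 10^-5 M
[PO4^3-] = 6.7 x 10^-5 × (135/460) = 1.97 × 10^-5 M
Mg3(PO4)2(s) <=> 3 Mg^2+(aq) + 2 PO4^3-(aq), so Q = [Mg^2+]^3[PO4^3-]^2
Q = (1.06 × 10^-5)^3(1.97 x 10^-5)^2 = 4.6 × 10^-25
Q < Ksp, so no precipitate of Mg3(PO4)2 forms.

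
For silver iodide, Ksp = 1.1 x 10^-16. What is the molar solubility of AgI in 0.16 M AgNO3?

6.9e-16 M

AgI(s) ⇌ Ag^+ + I^-
Ksp = [Ag^+][I^-]
Let s be the molar solubility in this solution. [Ag^+] = 0.16 + s ≈ 0.16, [I^-] = s (Ksp is small, so little additional dissolves).
Ksp ≈ 0.16 × s
s = 6.9 × 10^-16 M
Check: s = 6.9 x 10^-16 ≪ 0.16, so the approximation is valid.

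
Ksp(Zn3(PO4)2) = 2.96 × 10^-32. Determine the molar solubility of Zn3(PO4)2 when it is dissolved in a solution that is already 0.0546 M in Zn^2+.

s = 6.74e-15 M

Zn3(PO4)2(s) ⇌ 3 Zn^2+(aq) + 2 PO4^3-(aq)
Ksp = [Zn^2+]^3[PO4^3-]^2
If s mol/L dissolves here, [Zn^2+] = 0.0546 + 3s ≈ 0.0546, [PO4^3-] = 2s (common-ion effect: Zn^2+ is already 0.0546 M).
Ksp ≈ (0.0546)^3 × (2s)^2
s = 6.74 × 10^-15 M
Check: 3s = 2.0 × 10^-14 ≪ 0.0546, so the approximation is valid.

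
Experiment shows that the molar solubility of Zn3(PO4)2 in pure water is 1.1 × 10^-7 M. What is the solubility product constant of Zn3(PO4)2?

Zn3(PO4)2(s) ⇌ 3 Zn^2+(aq) + 2 PO4^3-(aq)
With molar solubility s: [Zn^2+] = 3s, [PO4^3-] = 2s.
Ksp = [Zn^2+]^3[PO4^3-]^2
So Ksp = (3s)^3 × (2s)^2 = 108s^5
Ksp = 108 × (1.1 × 10^-7)^5 = 1.7 × 10^-33

Ksp = 1.7 × 10^-33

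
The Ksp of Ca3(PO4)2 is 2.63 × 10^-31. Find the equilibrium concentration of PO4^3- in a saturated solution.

Ca3(PO4)2(s) <=> 3 Ca^2+(aq) + 2 PO4^3-(aq)
Ksp = [Ca^2+]^3[PO4^3-]^2
Let s = molar solubility. Then [Ca^2+] = 3s and [PO4^3-] = 2s.
So Ksp = (3s)^3 × (2s)^2 = 108s^5
s^5 = 2.63 × 10^-31 / 108, so s = 3.001 × 10^-7 M
[PO4^3-] = 2s = 6.00 × 10^-7 M

[PO4^3-] = 6.00 × 10^-7 M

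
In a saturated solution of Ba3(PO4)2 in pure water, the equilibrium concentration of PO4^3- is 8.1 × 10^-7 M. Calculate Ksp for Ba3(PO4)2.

Ba3(PO4)2(s) <=> 3 Ba^2+(aq) + 2 PO4^3-(aq)
Stoichiometry gives [Ba^2+] = (3/2)[PO4^3-] = 1.22 × 10^-6 M.
Ksp = [Ba^2+]^3[PO4^3-]^2
Ksp = (1.22 × 10^-6)^3 × (8.1 × 10^-7)^2 = 1.2 x 10^-30

Ksp ≈ 1.2 × 10^-30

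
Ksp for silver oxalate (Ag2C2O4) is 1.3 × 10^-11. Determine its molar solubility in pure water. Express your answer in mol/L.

s = 1.5 × 10^-4 M

Ag2C2O4(s) ⇌ 2 Ag^+ + C2O4^2-
Ksp = [Ag^+]^2[C2O4^2-]
With molar solubility s: [Ag^+] = 2s, [C2O4^2-] = s.
Substituting: Ksp = (2s)^2s = 4s^3
Solving, s = (1.3 × 10^-11/4)^(1/3) = 1.5 × 10^-4 M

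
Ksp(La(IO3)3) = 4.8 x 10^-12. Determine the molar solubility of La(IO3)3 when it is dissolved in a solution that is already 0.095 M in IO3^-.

5.6e-9 M

La(IO3)3(s) ⇌ La^3+ + 3 IO3^-
Ksp = [La^3+][IO3^-]^3
Let s = moles of La(IO3)3 that dissolve per litre. [La^3+] = s, [IO3^-] = 0.095 + 3s ≈ 0.095 (Ksp is small, so little additional dissolves).
Ksp ≈ s × (0.095)^3
s = 5.6 × 10^-9 M
Check: 3s = 1.7 × 10^-8 ≪ 0.095, so the approximation is valid.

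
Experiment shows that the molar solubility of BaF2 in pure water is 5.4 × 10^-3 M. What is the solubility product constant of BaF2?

BaF2(s) ⇌ Ba^2+ + 2 F^-
If s mol/L of BaF2 dissolves, [Ba^2+] = s and [F^-] = 2s.
Ksp = [Ba^2+][F^-]^2
Ksp = s(2s)^2 = 4s^3
With s = 5.4 × 10^-3: Ksp = 6.3 × 10^-7

Ksp ≈ 6.3 x 10^-7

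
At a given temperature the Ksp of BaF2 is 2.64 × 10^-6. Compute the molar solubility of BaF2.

BaF2(s) ⇌ Ba^2+ + 2 F^-
Ksp = [Ba^2+][F^-]^2
For each mole of BaF2 that dissolves: [Ba^2+] = s, [F^-] = 2s.
So Ksp = s × (2s)^2 = 4s^3
s^3 = 2.64 × 10^-6 / 4, so s = 8.71 x 10^-3 M

8.71e-3 M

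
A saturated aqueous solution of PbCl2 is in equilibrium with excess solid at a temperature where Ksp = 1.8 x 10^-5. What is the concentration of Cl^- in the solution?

[Cl^-] ≈ 3.3 x 10^-2 M

PbCl2(s) ⇌ Pb^2+(aq) + 2 Cl^-(aq)
Ksp = [Pb^2+][Cl^-]^2
If s mol/L of PbCl2 dissolves, [Pb^2+] = s and [Cl^-] = 2s.
Substituting: Ksp = s(2s)^2 = 4s^3
s^3 = 1.8 x 10^-5 / 4, so s = 1.65 × 10^-2 M
[Cl^-] = 2s = 3.3 x 10^-2 M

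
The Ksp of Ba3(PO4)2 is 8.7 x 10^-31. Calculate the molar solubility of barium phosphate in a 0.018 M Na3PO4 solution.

Ba3(PO4)2(s) <=> 3 Ba^2+(aq) + 2 PO4^3-(aq)
Ksp = [Ba^2+]^3[PO4^3-]^2
Let s = moles of Ba3(PO4)2 that dissolve per litre. [Ba^2+] = 3s, [PO4^3-] = 0.018 + 2s ≈ 0.018 (Ksp is small, so little additional dissolves).
Ksp ≈ (3s)^3 × (0.018)^2
s = 4.6 × 10^-10 M
Check: 2s = 9.3 × 10^-10 ≪ 0.018, so the approximation is valid.

4.6 x 10^-10 M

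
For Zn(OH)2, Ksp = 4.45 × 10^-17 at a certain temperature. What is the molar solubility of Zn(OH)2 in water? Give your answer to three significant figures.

Zn(OH)2(s) <=> Zn^2+(aq) + 2 OH^-(aq)
Ksp = [Zn^2+][OH^-]^2
With molar solubility s: [Zn^2+] = s, [OH^-] = 2s.
Ksp = s(2s)^2 = 4s^3
s^3 = 4.45 × 10^-17 / 4, so s = 2.23 x 10^-6 M

s ≈ 2.23 × 10^-6 M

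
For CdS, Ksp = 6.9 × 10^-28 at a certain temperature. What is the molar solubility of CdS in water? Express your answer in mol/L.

CdS(s) ⇌ Cd^2+ + S^2-
Ksp = [Cd^2+][S^2-]
If s mol/L of CdS dissolves, [Cd^2+] = s and [S^2-] = s.
Ksp = s × s = s^2
s = √(6.9 × 10^-28) = 2.6 × 10^-14 M

s ≈ 2.6 × 10^-14 M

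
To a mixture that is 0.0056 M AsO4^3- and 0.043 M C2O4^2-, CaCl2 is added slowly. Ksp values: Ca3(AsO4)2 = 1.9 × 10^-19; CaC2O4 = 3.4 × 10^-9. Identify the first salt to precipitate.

Precipitation of each salt starts when its ion product equals its Ksp.
For Ca3(AsO4)2: 1.9 × 10^-19 = (0.0056)^2 × [Ca^2+]^3  ⇒  [Ca^2+] = 1.8 × 10^-5 M.
For CaC2O4: 3.4 × 10^-9 = 0.043 × [Ca^2+]  ⇒  [Ca^2+] = 7.9 × 10^-8 M.
The salt with the lower threshold [Ca^2+] precipitates first: CaC2O4.

CaC2O4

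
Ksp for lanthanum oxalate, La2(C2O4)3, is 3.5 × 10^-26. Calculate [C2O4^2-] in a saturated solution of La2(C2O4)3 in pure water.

[C2O4^2-] = 9.5e-6 M

La2(C2O4)3(s) ⇌ 2 La^3+(aq) + 3 C2O4^2-(aq)
Ksp = [La^3+]^2[C2O4^2-]^3
For each mole of La2(C2O4)3 that dissolves: [La^3+] = 2s, [C2O4^2-] = 3s.
So Ksp = (2s)^2 × (3s)^3 = 108s^5
s^5 = 3.5 × 10^-26 / 108, so s = 3.18 x 10^-6 M
[C2O4^2-] = 3s = 9.5 × 10^-6 M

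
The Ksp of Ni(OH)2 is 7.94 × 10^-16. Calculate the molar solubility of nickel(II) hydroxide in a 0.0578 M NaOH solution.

2.38 x 10^-13 M

Ni(OH)2(s) ⇌ Ni^2+ + 2 OH^-
Ksp = [Ni^2+][OH^-]^2
Let s be the molar solubility in this solution. [Ni^2+] = s, [OH^-] = 0.0578 + 2s ≈ 0.0578 (since OH^- from NaOH dominates).
Ksp ≈ s × (0.0578)^2
s = 2.38 × 10^-13 M
Check: 2s = 4.8 × 10^-13 ≪ 0.0578, so the approximation is valid.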